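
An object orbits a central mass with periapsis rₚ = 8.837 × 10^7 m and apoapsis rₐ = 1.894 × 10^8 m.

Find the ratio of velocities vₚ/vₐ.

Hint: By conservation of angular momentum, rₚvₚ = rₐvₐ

Conservation of angular momentum gives rₚvₚ = rₐvₐ, so vₚ/vₐ = rₐ/rₚ.
vₚ/vₐ = 1.894e+08 / 8.837e+07 ≈ 2.143.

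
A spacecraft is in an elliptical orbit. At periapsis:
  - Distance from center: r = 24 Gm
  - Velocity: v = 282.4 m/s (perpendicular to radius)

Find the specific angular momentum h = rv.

Convert to SI: r = 24 Gm = 2.4e+10 m.
With v perpendicular to r, h = r · v.
h = 2.4e+10 · 282.4 m²/s ≈ 6.778e+12 m²/s.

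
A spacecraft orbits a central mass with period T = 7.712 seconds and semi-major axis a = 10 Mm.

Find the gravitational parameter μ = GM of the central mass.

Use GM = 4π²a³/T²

Convert to SI: a = 10 Mm = 1e+07 m.
GM = 4π² · a³ / T².
GM = 4π² · (1e+07)³ / (7.712)² m³/s² ≈ 6.638e+20 m³/s² = 6.638 × 10^20 m³/s².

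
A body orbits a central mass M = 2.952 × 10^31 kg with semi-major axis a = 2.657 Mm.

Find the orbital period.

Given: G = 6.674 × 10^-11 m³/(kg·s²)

Convert to SI: a = 2.657 Mm = 2.657e+06 m.
GM = G · M = 6.674e-11 · 2.952e+31 = 1.97016e+21 m³/s².
Kepler's third law: T = 2π √(a³ / GM).
Substituting a = 2.657e+06 m and GM = 1.97016e+21 m³/s²:
T = 2π √((2.657e+06)³ / 1.97016e+21) s
T ≈ 0.6131 s = 0.6131 seconds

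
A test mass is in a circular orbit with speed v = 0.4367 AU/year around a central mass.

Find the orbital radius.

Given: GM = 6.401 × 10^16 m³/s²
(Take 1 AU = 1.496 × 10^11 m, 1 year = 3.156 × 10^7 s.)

Convert to SI: v = 0.4367 AU/year = 2070.04 m/s.
For a circular orbit, v² = GM / r, so r = GM / v².
r = 6.401e+16 / (2070.04)² m ≈ 1.494e+10 m = 0.09985 AU.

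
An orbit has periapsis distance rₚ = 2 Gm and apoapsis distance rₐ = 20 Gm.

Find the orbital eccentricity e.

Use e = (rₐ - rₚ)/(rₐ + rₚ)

Convert to SI: rₚ = 2 Gm = 2e+09 m; rₐ = 20 Gm = 2e+10 m.
e = (rₐ − rₚ) / (rₐ + rₚ).
e = (2e+10 − 2e+09) / (2e+10 + 2e+09) = 1.8e+10 / 2.2e+10 ≈ 0.8182.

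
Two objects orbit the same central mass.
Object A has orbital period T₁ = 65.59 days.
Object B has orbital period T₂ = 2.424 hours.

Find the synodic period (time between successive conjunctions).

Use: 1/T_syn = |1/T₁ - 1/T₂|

Convert to SI: T₁ = 65.59 days = 5.66698e+06 s; T₂ = 2.424 hours = 8726.4 s.
T_syn = |T₁ · T₂ / (T₁ − T₂)|.
T_syn = |5.66698e+06 · 8726.4 / (5.66698e+06 − 8726.4)| s ≈ 8740 s = 2.428 hours.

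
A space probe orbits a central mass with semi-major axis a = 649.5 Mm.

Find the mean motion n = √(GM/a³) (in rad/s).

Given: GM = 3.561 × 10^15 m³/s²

Convert to SI: a = 649.5 Mm = 6.495e+08 m.
n = √(GM / a³).
n = √(3.561e+15 / (6.495e+08)³) rad/s ≈ 3.605e-06 rad/s.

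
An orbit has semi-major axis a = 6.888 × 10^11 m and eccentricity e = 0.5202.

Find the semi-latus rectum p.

p = a (1 − e²).
p = 6.888e+11 · (1 − (0.5202)²) = 6.888e+11 · 0.729392 ≈ 5.024e+11 m = 5.024 × 10^11 m.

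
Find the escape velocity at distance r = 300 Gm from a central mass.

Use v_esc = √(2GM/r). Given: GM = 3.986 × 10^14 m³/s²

Convert to SI: r = 300 Gm = 3e+11 m.
Escape velocity comes from setting total energy to zero: ½v² − GM/r = 0 ⇒ v_esc = √(2GM / r).
v_esc = √(2 · 3.986e+14 / 3e+11) m/s ≈ 51.55 m/s = 51.55 m/s.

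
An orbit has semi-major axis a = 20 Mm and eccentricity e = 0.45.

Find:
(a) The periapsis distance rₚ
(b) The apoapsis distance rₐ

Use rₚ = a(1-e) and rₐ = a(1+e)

Convert to SI: a = 20 Mm = 2e+07 m.
(a) rₚ = a(1 − e) = 2e+07 · (1 − 0.45) = 2e+07 · 0.55 ≈ 1.1e+07 m = 11 Mm.
(b) rₐ = a(1 + e) = 2e+07 · (1 + 0.45) = 2e+07 · 1.45 ≈ 2.9e+07 m = 29 Mm.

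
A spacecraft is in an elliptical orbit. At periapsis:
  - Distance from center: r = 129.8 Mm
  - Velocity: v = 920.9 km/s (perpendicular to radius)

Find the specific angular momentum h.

Convert to SI: r = 129.8 Mm = 1.298e+08 m; v = 920.9 km/s = 920900 m/s.
With v perpendicular to r, h = r · v.
h = 1.298e+08 · 920900 m²/s ≈ 1.195e+14 m²/s.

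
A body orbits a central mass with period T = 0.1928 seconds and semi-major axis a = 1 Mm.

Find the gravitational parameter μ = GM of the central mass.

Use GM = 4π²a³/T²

Convert to SI: a = 1 Mm = 1e+06 m.
GM = 4π² · a³ / T².
GM = 4π² · (1e+06)³ / (0.1928)² m³/s² ≈ 1.062e+21 m³/s² = 1.062 × 10^21 m³/s².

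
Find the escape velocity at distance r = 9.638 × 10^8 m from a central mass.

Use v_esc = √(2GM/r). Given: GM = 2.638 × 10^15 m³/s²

Escape velocity comes from setting total energy to zero: ½v² − GM/r = 0 ⇒ v_esc = √(2GM / r).
v_esc = √(2 · 2.638e+15 / 9.638e+08) m/s ≈ 2340 m/s = 2.34 km/s.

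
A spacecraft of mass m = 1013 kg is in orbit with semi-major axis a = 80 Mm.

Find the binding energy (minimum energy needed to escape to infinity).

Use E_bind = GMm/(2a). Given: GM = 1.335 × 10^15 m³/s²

Convert to SI: a = 80 Mm = 8e+07 m.
Total orbital energy is E = −GMm/(2a); binding energy is E_bind = −E = GMm/(2a).
E_bind = 1.335e+15 · 1013 / (2 · 8e+07) J ≈ 8.452e+09 J = 8.452 GJ.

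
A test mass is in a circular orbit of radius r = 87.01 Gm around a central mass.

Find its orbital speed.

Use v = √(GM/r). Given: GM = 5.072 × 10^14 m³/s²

Convert to SI: r = 87.01 Gm = 8.701e+10 m.
For a circular orbit, gravity supplies the centripetal force, so v = √(GM / r).
v = √(5.072e+14 / 8.701e+10) m/s ≈ 76.35 m/s = 76.35 m/s.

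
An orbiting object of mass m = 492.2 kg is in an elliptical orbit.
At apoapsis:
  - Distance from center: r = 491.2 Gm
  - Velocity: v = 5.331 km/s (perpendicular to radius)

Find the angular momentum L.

Convert to SI: r = 491.2 Gm = 4.912e+11 m; v = 5.331 km/s = 5331 m/s.
Since v is perpendicular to r, L = m · v · r.
L = 492.2 · 5331 · 4.912e+11 kg·m²/s ≈ 1.289e+18 kg·m²/s.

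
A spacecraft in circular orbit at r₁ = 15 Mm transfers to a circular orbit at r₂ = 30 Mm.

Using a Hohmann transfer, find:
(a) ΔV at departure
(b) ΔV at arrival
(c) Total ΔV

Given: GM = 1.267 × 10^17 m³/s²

Convert to SI: r₁ = 15 Mm = 1.5e+07 m; r₂ = 30 Mm = 3e+07 m.
Transfer semi-major axis: a_t = (r₁ + r₂)/2 = (1.5e+07 + 3e+07)/2 = 2.25e+07 m.
Circular speeds: v₁ = √(GM/r₁) = 91905.7 m/s, v₂ = √(GM/r₂) = 64987.2 m/s.
Transfer speeds (vis-viva v² = GM(2/r − 1/a_t)): v₁ᵗ = 106124 m/s, v₂ᵗ = 53061.8 m/s.
(a) ΔV₁ = |v₁ᵗ − v₁| ≈ 1.422e+04 m/s = 14.22 km/s.
(b) ΔV₂ = |v₂ − v₂ᵗ| ≈ 1.193e+04 m/s = 11.93 km/s.
(c) ΔV_total = ΔV₁ + ΔV₂ ≈ 2.614e+04 m/s = 26.14 km/s.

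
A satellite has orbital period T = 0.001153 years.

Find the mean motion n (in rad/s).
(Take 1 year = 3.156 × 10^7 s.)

Convert to SI: T = 0.001153 years = 36388.7 s.
n = 2π / T.
n = 2π / 36388.7 s ≈ 0.0001727 rad/s.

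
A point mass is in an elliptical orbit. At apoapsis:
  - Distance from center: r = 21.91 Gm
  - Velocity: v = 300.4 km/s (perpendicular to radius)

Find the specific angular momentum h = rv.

Convert to SI: r = 21.91 Gm = 2.191e+10 m; v = 300.4 km/s = 300400 m/s.
With v perpendicular to r, h = r · v.
h = 2.191e+10 · 300400 m²/s ≈ 6.582e+15 m²/s.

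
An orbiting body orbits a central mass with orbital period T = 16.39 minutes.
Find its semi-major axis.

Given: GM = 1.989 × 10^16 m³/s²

Convert to SI: T = 16.39 minutes = 983.4 s.
Invert Kepler's third law: a = (GM · T² / (4π²))^(1/3).
Substituting T = 983.4 s and GM = 1.989e+16 m³/s²:
a = (1.989e+16 · (983.4)² / (4π²))^(1/3) m
a ≈ 7.869e+06 m = 7.869 Mm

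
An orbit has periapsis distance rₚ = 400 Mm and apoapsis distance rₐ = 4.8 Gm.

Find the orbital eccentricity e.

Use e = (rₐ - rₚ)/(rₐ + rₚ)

Convert to SI: rₚ = 400 Mm = 4e+08 m; rₐ = 4.8 Gm = 4.8e+09 m.
e = (rₐ − rₚ) / (rₐ + rₚ).
e = (4.8e+09 − 4e+08) / (4.8e+09 + 4e+08) = 4.4e+09 / 5.2e+09 ≈ 0.8462.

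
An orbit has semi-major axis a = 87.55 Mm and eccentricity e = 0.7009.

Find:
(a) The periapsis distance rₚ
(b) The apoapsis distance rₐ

Convert to SI: a = 87.55 Mm = 8.755e+07 m.
(a) rₚ = a(1 − e) = 8.755e+07 · (1 − 0.7009) = 8.755e+07 · 0.2991 ≈ 2.619e+07 m = 26.19 Mm.
(b) rₐ = a(1 + e) = 8.755e+07 · (1 + 0.7009) = 8.755e+07 · 1.7009 ≈ 1.489e+08 m = 148.9 Mm.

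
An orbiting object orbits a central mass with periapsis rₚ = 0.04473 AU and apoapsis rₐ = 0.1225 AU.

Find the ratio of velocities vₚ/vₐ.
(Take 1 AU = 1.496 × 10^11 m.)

Convert to SI: rₚ = 0.04473 AU = 6.69161e+09 m; rₐ = 0.1225 AU = 1.8326e+10 m.
Conservation of angular momentum gives rₚvₚ = rₐvₐ, so vₚ/vₐ = rₐ/rₚ.
vₚ/vₐ = 1.8326e+10 / 6.69161e+09 ≈ 2.739.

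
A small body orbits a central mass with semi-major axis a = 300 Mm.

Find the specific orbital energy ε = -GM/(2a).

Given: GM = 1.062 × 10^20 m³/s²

Convert to SI: a = 300 Mm = 3e+08 m.
ε = −GM / (2a).
ε = −1.062e+20 / (2 · 3e+08) J/kg ≈ -1.77e+11 J/kg = -177 GJ/kg.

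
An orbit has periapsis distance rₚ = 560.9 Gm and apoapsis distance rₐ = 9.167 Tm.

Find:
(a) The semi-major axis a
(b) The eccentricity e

Convert to SI: rₚ = 560.9 Gm = 5.609e+11 m; rₐ = 9.167 Tm = 9.167e+12 m.
(a) a = (rₚ + rₐ) / 2 = (5.609e+11 + 9.167e+12) / 2 ≈ 4.864e+12 m = 4.864 Tm.
(b) e = (rₐ − rₚ) / (rₐ + rₚ) = (9.167e+12 − 5.609e+11) / (9.167e+12 + 5.609e+11) ≈ 0.8847.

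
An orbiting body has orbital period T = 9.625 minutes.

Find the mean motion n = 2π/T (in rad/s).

Convert to SI: T = 9.625 minutes = 577.5 s.
n = 2π / T.
n = 2π / 577.5 s ≈ 0.01088 rad/s.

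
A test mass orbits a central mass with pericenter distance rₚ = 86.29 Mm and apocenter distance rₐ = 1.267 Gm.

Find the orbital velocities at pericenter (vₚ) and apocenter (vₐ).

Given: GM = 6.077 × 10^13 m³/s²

Convert to SI: rₚ = 86.29 Mm = 8.629e+07 m; rₐ = 1.267 Gm = 1.267e+09 m.
Use the vis-viva equation v² = GM(2/r − 1/a) with a = (rₚ + rₐ)/2 = (8.629e+07 + 1.267e+09)/2 = 6.76645e+08 m.
vₚ = √(GM · (2/rₚ − 1/a)) = √(6.077e+13 · (2/8.629e+07 − 1/6.76645e+08)) m/s ≈ 1148 m/s = 1.148 km/s.
vₐ = √(GM · (2/rₐ − 1/a)) = √(6.077e+13 · (2/1.267e+09 − 1/6.76645e+08)) m/s ≈ 78.21 m/s = 78.21 m/s.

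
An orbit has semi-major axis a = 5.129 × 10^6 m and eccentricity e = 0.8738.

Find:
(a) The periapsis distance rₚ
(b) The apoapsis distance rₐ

(a) rₚ = a(1 − e) = 5.129e+06 · (1 − 0.8738) = 5.129e+06 · 0.1262 ≈ 6.473e+05 m = 6.473 × 10^5 m.
(b) rₐ = a(1 + e) = 5.129e+06 · (1 + 0.8738) = 5.129e+06 · 1.8738 ≈ 9.611e+06 m = 9.611 × 10^6 m.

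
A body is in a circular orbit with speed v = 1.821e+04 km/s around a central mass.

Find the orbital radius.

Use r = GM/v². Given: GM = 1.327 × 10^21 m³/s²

Convert to SI: v = 1.821e+04 km/s = 1.821e+07 m/s.
For a circular orbit, v² = GM / r, so r = GM / v².
r = 1.327e+21 / (1.821e+07)² m ≈ 4.002e+06 m = 4.002 Mm.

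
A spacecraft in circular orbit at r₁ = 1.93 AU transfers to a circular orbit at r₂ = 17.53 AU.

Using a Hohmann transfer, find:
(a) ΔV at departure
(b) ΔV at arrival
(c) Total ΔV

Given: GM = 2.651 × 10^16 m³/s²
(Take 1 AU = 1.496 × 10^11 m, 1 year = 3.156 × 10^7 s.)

Convert to SI: r₁ = 1.93 AU = 2.88728e+11 m; r₂ = 17.53 AU = 2.62249e+12 m.
Transfer semi-major axis: a_t = (r₁ + r₂)/2 = (2.88728e+11 + 2.62249e+12)/2 = 1.45561e+12 m.
Circular speeds: v₁ = √(GM/r₁) = 303.012 m/s, v₂ = √(GM/r₂) = 100.542 m/s.
Transfer speeds (vis-viva v² = GM(2/r − 1/a_t)): v₁ᵗ = 406.719 m/s, v₂ᵗ = 44.7786 m/s.
(a) ΔV₁ = |v₁ᵗ − v₁| ≈ 103.7 m/s = 0.02188 AU/year.
(b) ΔV₂ = |v₂ − v₂ᵗ| ≈ 55.76 m/s = 0.01176 AU/year.
(c) ΔV_total = ΔV₁ + ΔV₂ ≈ 159.5 m/s = 0.03364 AU/year.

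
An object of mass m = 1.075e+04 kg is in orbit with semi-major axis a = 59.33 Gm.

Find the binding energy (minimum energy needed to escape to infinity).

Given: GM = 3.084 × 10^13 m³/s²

Convert to SI: a = 59.33 Gm = 5.933e+10 m.
Total orbital energy is E = −GMm/(2a); binding energy is E_bind = −E = GMm/(2a).
E_bind = 3.084e+13 · 1.075e+04 / (2 · 5.933e+10) J ≈ 2.794e+06 J = 2.794 MJ.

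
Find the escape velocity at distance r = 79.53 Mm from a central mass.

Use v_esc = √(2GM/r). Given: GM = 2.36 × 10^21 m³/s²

Convert to SI: r = 79.53 Mm = 7.953e+07 m.
Escape velocity comes from setting total energy to zero: ½v² − GM/r = 0 ⇒ v_esc = √(2GM / r).
v_esc = √(2 · 2.36e+21 / 7.953e+07) m/s ≈ 7.704e+06 m/s = 7704 km/s.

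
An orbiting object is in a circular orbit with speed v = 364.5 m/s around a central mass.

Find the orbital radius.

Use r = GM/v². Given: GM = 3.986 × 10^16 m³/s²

For a circular orbit, v² = GM / r, so r = GM / v².
r = 3.986e+16 / (364.5)² m ≈ 3e+11 m = 300 Gm.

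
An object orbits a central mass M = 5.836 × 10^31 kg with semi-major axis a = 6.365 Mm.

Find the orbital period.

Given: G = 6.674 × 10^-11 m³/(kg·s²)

Convert to SI: a = 6.365 Mm = 6.365e+06 m.
GM = G · M = 6.674e-11 · 5.836e+31 = 3.89495e+21 m³/s².
Kepler's third law: T = 2π √(a³ / GM).
Substituting a = 6.365e+06 m and GM = 3.89495e+21 m³/s²:
T = 2π √((6.365e+06)³ / 3.89495e+21) s
T ≈ 1.617 s = 1.617 seconds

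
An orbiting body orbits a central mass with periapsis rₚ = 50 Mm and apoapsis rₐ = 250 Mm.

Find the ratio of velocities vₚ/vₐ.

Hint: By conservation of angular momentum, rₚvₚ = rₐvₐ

Convert to SI: rₚ = 50 Mm = 5e+07 m; rₐ = 250 Mm = 2.5e+08 m.
Conservation of angular momentum gives rₚvₚ = rₐvₐ, so vₚ/vₐ = rₐ/rₚ.
vₚ/vₐ = 2.5e+08 / 5e+07 ≈ 5.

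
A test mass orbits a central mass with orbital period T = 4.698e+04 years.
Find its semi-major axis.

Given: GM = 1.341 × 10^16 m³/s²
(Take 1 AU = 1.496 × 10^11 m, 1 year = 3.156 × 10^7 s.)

Convert to SI: T = 4.698e+04 years = 1.48269e+12 s.
Invert Kepler's third law: a = (GM · T² / (4π²))^(1/3).
Substituting T = 1.48269e+12 s and GM = 1.341e+16 m³/s²:
a = (1.341e+16 · (1.48269e+12)² / (4π²))^(1/3) m
a ≈ 9.072e+12 m = 60.64 AU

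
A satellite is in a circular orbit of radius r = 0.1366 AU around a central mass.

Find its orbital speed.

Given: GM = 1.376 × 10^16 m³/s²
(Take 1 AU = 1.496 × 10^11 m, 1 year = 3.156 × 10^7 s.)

Convert to SI: r = 0.1366 AU = 2.04354e+10 m.
For a circular orbit, gravity supplies the centripetal force, so v = √(GM / r).
v = √(1.376e+16 / 2.04354e+10) m/s ≈ 820.6 m/s = 0.1731 AU/year.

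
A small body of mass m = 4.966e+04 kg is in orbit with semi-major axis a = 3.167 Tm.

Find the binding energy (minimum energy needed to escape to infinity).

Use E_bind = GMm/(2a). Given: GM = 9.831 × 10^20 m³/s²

Convert to SI: a = 3.167 Tm = 3.167e+12 m.
Total orbital energy is E = −GMm/(2a); binding energy is E_bind = −E = GMm/(2a).
E_bind = 9.831e+20 · 4.966e+04 / (2 · 3.167e+12) J ≈ 7.708e+12 J = 7.708 TJ.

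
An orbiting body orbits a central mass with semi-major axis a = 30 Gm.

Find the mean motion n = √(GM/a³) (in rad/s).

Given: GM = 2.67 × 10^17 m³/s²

Convert to SI: a = 30 Gm = 3e+10 m.
n = √(GM / a³).
n = √(2.67e+17 / (3e+10)³) rad/s ≈ 9.944e-08 rad/s.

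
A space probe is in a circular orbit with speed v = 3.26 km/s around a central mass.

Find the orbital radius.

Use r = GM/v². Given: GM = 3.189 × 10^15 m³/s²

Convert to SI: v = 3.26 km/s = 3260 m/s.
For a circular orbit, v² = GM / r, so r = GM / v².
r = 3.189e+15 / (3260)² m ≈ 3.001e+08 m = 300.1 Mm.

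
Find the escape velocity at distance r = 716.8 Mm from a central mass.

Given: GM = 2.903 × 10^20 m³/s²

Convert to SI: r = 716.8 Mm = 7.168e+08 m.
Escape velocity comes from setting total energy to zero: ½v² − GM/r = 0 ⇒ v_esc = √(2GM / r).
v_esc = √(2 · 2.903e+20 / 7.168e+08) m/s ≈ 9e+05 m/s = 900 km/s.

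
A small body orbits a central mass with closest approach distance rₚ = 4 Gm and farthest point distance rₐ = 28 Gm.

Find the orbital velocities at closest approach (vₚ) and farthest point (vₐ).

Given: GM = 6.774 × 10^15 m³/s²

Convert to SI: rₚ = 4 Gm = 4e+09 m; rₐ = 28 Gm = 2.8e+10 m.
Use the vis-viva equation v² = GM(2/r − 1/a) with a = (rₚ + rₐ)/2 = (4e+09 + 2.8e+10)/2 = 1.6e+10 m.
vₚ = √(GM · (2/rₚ − 1/a)) = √(6.774e+15 · (2/4e+09 − 1/1.6e+10)) m/s ≈ 1722 m/s = 1.722 km/s.
vₐ = √(GM · (2/rₐ − 1/a)) = √(6.774e+15 · (2/2.8e+10 − 1/1.6e+10)) m/s ≈ 245.9 m/s = 245.9 m/s.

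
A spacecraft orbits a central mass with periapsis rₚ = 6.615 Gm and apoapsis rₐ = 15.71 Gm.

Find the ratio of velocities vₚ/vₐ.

Convert to SI: rₚ = 6.615 Gm = 6.615e+09 m; rₐ = 15.71 Gm = 1.571e+10 m.
Conservation of angular momentum gives rₚvₚ = rₐvₐ, so vₚ/vₐ = rₐ/rₚ.
vₚ/vₐ = 1.571e+10 / 6.615e+09 ≈ 2.375.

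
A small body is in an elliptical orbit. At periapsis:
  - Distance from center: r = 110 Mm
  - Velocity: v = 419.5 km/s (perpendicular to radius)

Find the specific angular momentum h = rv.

Convert to SI: r = 110 Mm = 1.1e+08 m; v = 419.5 km/s = 419500 m/s.
With v perpendicular to r, h = r · v.
h = 1.1e+08 · 419500 m²/s ≈ 4.614e+13 m²/s.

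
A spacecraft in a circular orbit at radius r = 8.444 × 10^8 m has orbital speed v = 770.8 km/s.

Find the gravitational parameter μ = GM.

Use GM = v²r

Convert to SI: v = 770.8 km/s = 770800 m/s.
For a circular orbit v² = GM/r, so GM = v² · r.
GM = (770800)² · 8.444e+08 m³/s² ≈ 5.017e+20 m³/s² = 5.017 × 10^20 m³/s².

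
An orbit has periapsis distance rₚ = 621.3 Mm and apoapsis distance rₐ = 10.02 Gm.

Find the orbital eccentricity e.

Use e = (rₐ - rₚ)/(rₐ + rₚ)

Convert to SI: rₚ = 621.3 Mm = 6.213e+08 m; rₐ = 10.02 Gm = 1.002e+10 m.
e = (rₐ − rₚ) / (rₐ + rₚ).
e = (1.002e+10 − 6.213e+08) / (1.002e+10 + 6.213e+08) = 9.3987e+09 / 1.06413e+10 ≈ 0.8832.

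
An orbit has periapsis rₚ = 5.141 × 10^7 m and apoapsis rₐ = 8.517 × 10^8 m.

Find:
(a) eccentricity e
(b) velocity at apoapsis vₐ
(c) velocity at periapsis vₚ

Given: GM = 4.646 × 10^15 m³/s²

(a) e = (rₐ − rₚ)/(rₐ + rₚ) = (8.517e+08 − 5.141e+07)/(8.517e+08 + 5.141e+07) ≈ 0.8861
(b) With a = (rₚ + rₐ)/2 = 4.51555e+08 m, vₐ = √(GM (2/rₐ − 1/a)) = √(4.646e+15 · (2/8.517e+08 − 1/4.51555e+08)) m/s ≈ 788.1 m/s
(c) With a = (rₚ + rₐ)/2 = 4.51555e+08 m, vₚ = √(GM (2/rₚ − 1/a)) = √(4.646e+15 · (2/5.141e+07 − 1/4.51555e+08)) m/s ≈ 1.306e+04 m/s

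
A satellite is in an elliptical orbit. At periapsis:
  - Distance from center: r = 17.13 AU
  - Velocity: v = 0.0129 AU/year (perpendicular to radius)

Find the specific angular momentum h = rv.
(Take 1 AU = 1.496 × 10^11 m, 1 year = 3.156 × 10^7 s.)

Convert to SI: r = 17.13 AU = 2.56265e+12 m; v = 0.0129 AU/year = 61.1483 m/s.
With v perpendicular to r, h = r · v.
h = 2.56265e+12 · 61.1483 m²/s ≈ 1.567e+14 m²/s.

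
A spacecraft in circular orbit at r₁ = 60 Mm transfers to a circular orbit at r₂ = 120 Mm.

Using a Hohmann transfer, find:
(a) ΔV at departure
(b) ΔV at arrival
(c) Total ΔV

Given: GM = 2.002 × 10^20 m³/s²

Convert to SI: r₁ = 60 Mm = 6e+07 m; r₂ = 120 Mm = 1.2e+08 m.
Transfer semi-major axis: a_t = (r₁ + r₂)/2 = (6e+07 + 1.2e+08)/2 = 9e+07 m.
Circular speeds: v₁ = √(GM/r₁) = 1.82665e+06 m/s, v₂ = √(GM/r₂) = 1.29164e+06 m/s.
Transfer speeds (vis-viva v² = GM(2/r − 1/a_t)): v₁ᵗ = 2.10924e+06 m/s, v₂ᵗ = 1.05462e+06 m/s.
(a) ΔV₁ = |v₁ᵗ − v₁| ≈ 2.826e+05 m/s = 282.6 km/s.
(b) ΔV₂ = |v₂ − v₂ᵗ| ≈ 2.37e+05 m/s = 237 km/s.
(c) ΔV_total = ΔV₁ + ΔV₂ ≈ 5.196e+05 m/s = 519.6 km/s.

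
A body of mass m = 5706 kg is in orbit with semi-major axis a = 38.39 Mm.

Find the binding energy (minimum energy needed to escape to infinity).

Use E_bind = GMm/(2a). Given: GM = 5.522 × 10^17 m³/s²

Convert to SI: a = 38.39 Mm = 3.839e+07 m.
Total orbital energy is E = −GMm/(2a); binding energy is E_bind = −E = GMm/(2a).
E_bind = 5.522e+17 · 5706 / (2 · 3.839e+07) J ≈ 4.104e+13 J = 41.04 TJ.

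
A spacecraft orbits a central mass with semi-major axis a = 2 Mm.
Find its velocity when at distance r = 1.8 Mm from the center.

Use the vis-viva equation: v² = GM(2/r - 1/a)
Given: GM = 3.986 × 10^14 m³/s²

Convert to SI: a = 2 Mm = 2e+06 m; r = 1.8 Mm = 1.8e+06 m.
Vis-viva: v = √(GM · (2/r − 1/a)).
2/r − 1/a = 2/1.8e+06 − 1/2e+06 = 6.11111e-07 m⁻¹.
v = √(3.986e+14 · 6.11111e-07) m/s ≈ 1.561e+04 m/s = 15.61 km/s.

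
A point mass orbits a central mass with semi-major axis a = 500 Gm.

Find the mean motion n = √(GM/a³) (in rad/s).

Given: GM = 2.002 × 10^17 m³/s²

Convert to SI: a = 500 Gm = 5e+11 m.
n = √(GM / a³).
n = √(2.002e+17 / (5e+11)³) rad/s ≈ 1.266e-09 rad/s.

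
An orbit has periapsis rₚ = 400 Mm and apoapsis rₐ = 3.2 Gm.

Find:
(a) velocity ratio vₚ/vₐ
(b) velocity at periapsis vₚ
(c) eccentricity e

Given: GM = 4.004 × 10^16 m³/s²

Convert to SI: rₚ = 400 Mm = 4e+08 m; rₐ = 3.2 Gm = 3.2e+09 m.
(a) Conservation of angular momentum (rₚvₚ = rₐvₐ) gives vₚ/vₐ = rₐ/rₚ = 3.2e+09/4e+08 ≈ 8
(b) With a = (rₚ + rₐ)/2 = 1.8e+09 m, vₚ = √(GM (2/rₚ − 1/a)) = √(4.004e+16 · (2/4e+08 − 1/1.8e+09)) m/s ≈ 1.334e+04 m/s
(c) e = (rₐ − rₚ)/(rₐ + rₚ) = (3.2e+09 − 4e+08)/(3.2e+09 + 4e+08) ≈ 0.7778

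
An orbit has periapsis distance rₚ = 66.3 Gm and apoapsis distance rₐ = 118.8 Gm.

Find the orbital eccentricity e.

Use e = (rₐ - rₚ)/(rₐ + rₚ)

Convert to SI: rₚ = 66.3 Gm = 6.63e+10 m; rₐ = 118.8 Gm = 1.188e+11 m.
e = (rₐ − rₚ) / (rₐ + rₚ).
e = (1.188e+11 − 6.63e+10) / (1.188e+11 + 6.63e+10) = 5.25e+10 / 1.851e+11 ≈ 0.2836.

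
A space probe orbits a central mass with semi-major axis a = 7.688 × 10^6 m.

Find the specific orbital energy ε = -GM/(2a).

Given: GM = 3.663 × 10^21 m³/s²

ε = −GM / (2a).
ε = −3.663e+21 / (2 · 7.688e+06) J/kg ≈ -2.382e+14 J/kg = -2.382e+05 GJ/kg.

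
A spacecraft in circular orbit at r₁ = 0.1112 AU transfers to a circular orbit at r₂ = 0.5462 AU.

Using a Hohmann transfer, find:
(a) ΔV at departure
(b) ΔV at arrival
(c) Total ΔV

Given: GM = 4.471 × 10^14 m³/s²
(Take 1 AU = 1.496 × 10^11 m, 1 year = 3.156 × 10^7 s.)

Convert to SI: r₁ = 0.1112 AU = 1.66355e+10 m; r₂ = 0.5462 AU = 8.17115e+10 m.
Transfer semi-major axis: a_t = (r₁ + r₂)/2 = (1.66355e+10 + 8.17115e+10)/2 = 4.91735e+10 m.
Circular speeds: v₁ = √(GM/r₁) = 163.94 m/s, v₂ = √(GM/r₂) = 73.9709 m/s.
Transfer speeds (vis-viva v² = GM(2/r − 1/a_t)): v₁ᵗ = 211.33 m/s, v₂ᵗ = 43.0242 m/s.
(a) ΔV₁ = |v₁ᵗ − v₁| ≈ 47.39 m/s = 0.009997 AU/year.
(b) ΔV₂ = |v₂ − v₂ᵗ| ≈ 30.95 m/s = 0.006529 AU/year.
(c) ΔV_total = ΔV₁ + ΔV₂ ≈ 78.34 m/s = 0.01653 AU/year.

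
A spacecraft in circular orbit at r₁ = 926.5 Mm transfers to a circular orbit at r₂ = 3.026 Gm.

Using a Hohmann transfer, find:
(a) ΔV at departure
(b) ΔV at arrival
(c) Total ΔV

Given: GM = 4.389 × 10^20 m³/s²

Convert to SI: r₁ = 926.5 Mm = 9.265e+08 m; r₂ = 3.026 Gm = 3.026e+09 m.
Transfer semi-major axis: a_t = (r₁ + r₂)/2 = (9.265e+08 + 3.026e+09)/2 = 1.97625e+09 m.
Circular speeds: v₁ = √(GM/r₁) = 688272 m/s, v₂ = √(GM/r₂) = 380845 m/s.
Transfer speeds (vis-viva v² = GM(2/r − 1/a_t)): v₁ᵗ = 851674 m/s, v₂ᵗ = 260765 m/s.
(a) ΔV₁ = |v₁ᵗ − v₁| ≈ 1.634e+05 m/s = 163.4 km/s.
(b) ΔV₂ = |v₂ − v₂ᵗ| ≈ 1.201e+05 m/s = 120.1 km/s.
(c) ΔV_total = ΔV₁ + ΔV₂ ≈ 2.835e+05 m/s = 283.5 km/s.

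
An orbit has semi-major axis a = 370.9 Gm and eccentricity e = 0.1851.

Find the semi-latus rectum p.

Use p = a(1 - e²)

Convert to SI: a = 370.9 Gm = 3.709e+11 m.
p = a (1 − e²).
p = 3.709e+11 · (1 − (0.1851)²) = 3.709e+11 · 0.965738 ≈ 3.582e+11 m = 358.2 Gm.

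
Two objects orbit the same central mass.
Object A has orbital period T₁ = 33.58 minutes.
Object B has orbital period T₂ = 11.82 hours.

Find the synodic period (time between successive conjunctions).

Convert to SI: T₁ = 33.58 minutes = 2014.8 s; T₂ = 11.82 hours = 42552 s.
T_syn = |T₁ · T₂ / (T₁ − T₂)|.
T_syn = |2014.8 · 42552 / (2014.8 − 42552)| s ≈ 2115 s = 35.25 minutes.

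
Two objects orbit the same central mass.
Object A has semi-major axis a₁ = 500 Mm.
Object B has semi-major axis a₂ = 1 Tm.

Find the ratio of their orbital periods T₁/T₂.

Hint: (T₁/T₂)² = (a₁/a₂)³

Convert to SI: a₁ = 500 Mm = 5e+08 m; a₂ = 1 Tm = 1e+12 m.
From Kepler's third law, (T₁/T₂)² = (a₁/a₂)³, so T₁/T₂ = (a₁/a₂)^(3/2).
a₁/a₂ = 5e+08 / 1e+12 = 0.0005.
T₁/T₂ = (0.0005)^(3/2) ≈ 1.118e-05.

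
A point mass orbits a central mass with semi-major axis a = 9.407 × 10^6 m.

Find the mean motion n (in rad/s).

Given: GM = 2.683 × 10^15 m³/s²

n = √(GM / a³).
n = √(2.683e+15 / (9.407e+06)³) rad/s ≈ 0.001795 rad/s.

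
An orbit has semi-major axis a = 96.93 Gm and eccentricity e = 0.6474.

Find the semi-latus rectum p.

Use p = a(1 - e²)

Convert to SI: a = 96.93 Gm = 9.693e+10 m.
p = a (1 − e²).
p = 9.693e+10 · (1 − (0.6474)²) = 9.693e+10 · 0.580873 ≈ 5.63e+10 m = 56.3 Gm.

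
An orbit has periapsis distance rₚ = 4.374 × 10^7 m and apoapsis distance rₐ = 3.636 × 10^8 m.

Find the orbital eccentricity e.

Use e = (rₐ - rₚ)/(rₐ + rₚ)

e = (rₐ − rₚ) / (rₐ + rₚ).
e = (3.636e+08 − 4.374e+07) / (3.636e+08 + 4.374e+07) = 3.1986e+08 / 4.0734e+08 ≈ 0.7852.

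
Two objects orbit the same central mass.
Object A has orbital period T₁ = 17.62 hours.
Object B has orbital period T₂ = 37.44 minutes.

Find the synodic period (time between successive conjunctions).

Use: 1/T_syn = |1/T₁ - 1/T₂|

Convert to SI: T₁ = 17.62 hours = 63432 s; T₂ = 37.44 minutes = 2246.4 s.
T_syn = |T₁ · T₂ / (T₁ − T₂)|.
T_syn = |63432 · 2246.4 / (63432 − 2246.4)| s ≈ 2329 s = 38.81 minutes.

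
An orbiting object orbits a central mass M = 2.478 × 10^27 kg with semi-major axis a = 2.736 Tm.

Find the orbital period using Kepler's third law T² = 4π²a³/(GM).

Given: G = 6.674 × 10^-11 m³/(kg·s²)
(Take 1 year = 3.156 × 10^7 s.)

Convert to SI: a = 2.736 Tm = 2.736e+12 m.
GM = G · M = 6.674e-11 · 2.478e+27 = 1.65382e+17 m³/s².
Kepler's third law: T = 2π √(a³ / GM).
Substituting a = 2.736e+12 m and GM = 1.65382e+17 m³/s²:
T = 2π √((2.736e+12)³ / 1.65382e+17) s
T ≈ 6.992e+10 s = 2216 years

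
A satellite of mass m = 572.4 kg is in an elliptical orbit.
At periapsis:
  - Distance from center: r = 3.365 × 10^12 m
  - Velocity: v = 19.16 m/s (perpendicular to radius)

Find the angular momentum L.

Since v is perpendicular to r, L = m · v · r.
L = 572.4 · 19.16 · 3.365e+12 kg·m²/s ≈ 3.69e+16 kg·m²/s.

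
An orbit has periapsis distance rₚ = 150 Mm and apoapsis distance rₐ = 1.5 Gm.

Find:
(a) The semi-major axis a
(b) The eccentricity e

Convert to SI: rₚ = 150 Mm = 1.5e+08 m; rₐ = 1.5 Gm = 1.5e+09 m.
(a) a = (rₚ + rₐ) / 2 = (1.5e+08 + 1.5e+09) / 2 ≈ 8.25e+08 m = 825 Mm.
(b) e = (rₐ − rₚ) / (rₐ + rₚ) = (1.5e+09 − 1.5e+08) / (1.5e+09 + 1.5e+08) ≈ 0.8182.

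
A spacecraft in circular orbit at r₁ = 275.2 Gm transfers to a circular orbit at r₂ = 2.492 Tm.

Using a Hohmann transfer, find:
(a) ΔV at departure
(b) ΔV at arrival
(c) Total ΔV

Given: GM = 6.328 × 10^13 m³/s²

Convert to SI: r₁ = 275.2 Gm = 2.752e+11 m; r₂ = 2.492 Tm = 2.492e+12 m.
Transfer semi-major axis: a_t = (r₁ + r₂)/2 = (2.752e+11 + 2.492e+12)/2 = 1.3836e+12 m.
Circular speeds: v₁ = √(GM/r₁) = 15.1638 m/s, v₂ = √(GM/r₂) = 5.03917 m/s.
Transfer speeds (vis-viva v² = GM(2/r − 1/a_t)): v₁ᵗ = 20.3506 m/s, v₂ᵗ = 2.24739 m/s.
(a) ΔV₁ = |v₁ᵗ − v₁| ≈ 5.187 m/s = 5.187 m/s.
(b) ΔV₂ = |v₂ − v₂ᵗ| ≈ 2.792 m/s = 2.792 m/s.
(c) ΔV_total = ΔV₁ + ΔV₂ ≈ 7.979 m/s = 7.979 m/s.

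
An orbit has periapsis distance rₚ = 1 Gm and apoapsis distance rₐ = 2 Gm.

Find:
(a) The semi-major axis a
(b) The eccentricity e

Convert to SI: rₚ = 1 Gm = 1e+09 m; rₐ = 2 Gm = 2e+09 m.
(a) a = (rₚ + rₐ) / 2 = (1e+09 + 2e+09) / 2 ≈ 1.5e+09 m = 1.5 Gm.
(b) e = (rₐ − rₚ) / (rₐ + rₚ) = (2e+09 − 1e+09) / (2e+09 + 1e+09) ≈ 0.3333.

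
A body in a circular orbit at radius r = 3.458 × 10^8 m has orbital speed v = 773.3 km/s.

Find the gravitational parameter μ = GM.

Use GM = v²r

Convert to SI: v = 773.3 km/s = 773300 m/s.
For a circular orbit v² = GM/r, so GM = v² · r.
GM = (773300)² · 3.458e+08 m³/s² ≈ 2.068e+20 m³/s² = 2.068 × 10^20 m³/s².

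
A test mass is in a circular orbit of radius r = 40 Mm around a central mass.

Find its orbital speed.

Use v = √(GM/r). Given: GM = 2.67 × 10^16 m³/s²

Convert to SI: r = 40 Mm = 4e+07 m.
For a circular orbit, gravity supplies the centripetal force, so v = √(GM / r).
v = √(2.67e+16 / 4e+07) m/s ≈ 2.584e+04 m/s = 25.84 km/s.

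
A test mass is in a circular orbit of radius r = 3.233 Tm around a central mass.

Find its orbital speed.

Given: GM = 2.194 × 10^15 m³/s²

Convert to SI: r = 3.233 Tm = 3.233e+12 m.
For a circular orbit, gravity supplies the centripetal force, so v = √(GM / r).
v = √(2.194e+15 / 3.233e+12) m/s ≈ 26.05 m/s = 26.05 m/s.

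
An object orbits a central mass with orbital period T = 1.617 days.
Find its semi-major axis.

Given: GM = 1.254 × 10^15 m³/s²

Convert to SI: T = 1.617 days = 139709 s.
Invert Kepler's third law: a = (GM · T² / (4π²))^(1/3).
Substituting T = 139709 s and GM = 1.254e+15 m³/s²:
a = (1.254e+15 · (139709)² / (4π²))^(1/3) m
a ≈ 8.527e+07 m = 8.527 × 10^7 m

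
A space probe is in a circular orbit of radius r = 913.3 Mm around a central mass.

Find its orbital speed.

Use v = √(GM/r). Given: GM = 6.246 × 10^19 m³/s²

Convert to SI: r = 913.3 Mm = 9.133e+08 m.
For a circular orbit, gravity supplies the centripetal force, so v = √(GM / r).
v = √(6.246e+19 / 9.133e+08) m/s ≈ 2.615e+05 m/s = 261.5 km/s.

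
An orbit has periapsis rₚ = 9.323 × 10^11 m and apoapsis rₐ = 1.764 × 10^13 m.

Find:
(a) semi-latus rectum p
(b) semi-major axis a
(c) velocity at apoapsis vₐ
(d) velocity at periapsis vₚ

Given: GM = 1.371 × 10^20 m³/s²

(a) From a = (rₚ + rₐ)/2 = 9.28615e+12 m and e = (rₐ − rₚ)/(rₐ + rₚ) = 0.899603, p = a(1 − e²) = 9.28615e+12 · (1 − (0.899603)²) ≈ 1.771e+12 m
(b) a = (rₚ + rₐ)/2 = (9.323e+11 + 1.764e+13)/2 ≈ 9.286e+12 m
(c) With a = (rₚ + rₐ)/2 = 9.28615e+12 m, vₐ = √(GM (2/rₐ − 1/a)) = √(1.371e+20 · (2/1.764e+13 − 1/9.28615e+12)) m/s ≈ 883.3 m/s
(d) With a = (rₚ + rₐ)/2 = 9.28615e+12 m, vₚ = √(GM (2/rₚ − 1/a)) = √(1.371e+20 · (2/9.323e+11 − 1/9.28615e+12)) m/s ≈ 1.671e+04 m/s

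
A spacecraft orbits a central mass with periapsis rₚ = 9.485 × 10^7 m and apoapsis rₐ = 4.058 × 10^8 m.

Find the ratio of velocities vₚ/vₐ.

Conservation of angular momentum gives rₚvₚ = rₐvₐ, so vₚ/vₐ = rₐ/rₚ.
vₚ/vₐ = 4.058e+08 / 9.485e+07 ≈ 4.278.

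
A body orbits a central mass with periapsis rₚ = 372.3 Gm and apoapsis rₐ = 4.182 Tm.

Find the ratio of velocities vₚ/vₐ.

Convert to SI: rₚ = 372.3 Gm = 3.723e+11 m; rₐ = 4.182 Tm = 4.182e+12 m.
Conservation of angular momentum gives rₚvₚ = rₐvₐ, so vₚ/vₐ = rₐ/rₚ.
vₚ/vₐ = 4.182e+12 / 3.723e+11 ≈ 11.23.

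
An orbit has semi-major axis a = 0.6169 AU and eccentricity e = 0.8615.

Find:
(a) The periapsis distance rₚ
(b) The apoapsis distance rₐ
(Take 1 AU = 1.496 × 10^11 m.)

Convert to SI: a = 0.6169 AU = 9.22882e+10 m.
(a) rₚ = a(1 − e) = 9.22882e+10 · (1 − 0.8615) = 9.22882e+10 · 0.1385 ≈ 1.278e+10 m = 0.08544 AU.
(b) rₐ = a(1 + e) = 9.22882e+10 · (1 + 0.8615) = 9.22882e+10 · 1.8615 ≈ 1.718e+11 m = 1.148 AU.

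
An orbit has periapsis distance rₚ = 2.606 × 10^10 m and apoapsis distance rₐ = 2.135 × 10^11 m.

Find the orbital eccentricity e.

e = (rₐ − rₚ) / (rₐ + rₚ).
e = (2.135e+11 − 2.606e+10) / (2.135e+11 + 2.606e+10) = 1.8744e+11 / 2.3956e+11 ≈ 0.7824.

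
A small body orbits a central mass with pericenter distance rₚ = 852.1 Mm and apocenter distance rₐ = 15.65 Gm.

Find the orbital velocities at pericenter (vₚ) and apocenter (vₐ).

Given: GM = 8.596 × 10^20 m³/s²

Convert to SI: rₚ = 852.1 Mm = 8.521e+08 m; rₐ = 15.65 Gm = 1.565e+10 m.
Use the vis-viva equation v² = GM(2/r − 1/a) with a = (rₚ + rₐ)/2 = (8.521e+08 + 1.565e+10)/2 = 8.25105e+09 m.
vₚ = √(GM · (2/rₚ − 1/a)) = √(8.596e+20 · (2/8.521e+08 − 1/8.25105e+09)) m/s ≈ 1.383e+06 m/s = 1383 km/s.
vₐ = √(GM · (2/rₐ − 1/a)) = √(8.596e+20 · (2/1.565e+10 − 1/8.25105e+09)) m/s ≈ 7.532e+04 m/s = 75.32 km/s.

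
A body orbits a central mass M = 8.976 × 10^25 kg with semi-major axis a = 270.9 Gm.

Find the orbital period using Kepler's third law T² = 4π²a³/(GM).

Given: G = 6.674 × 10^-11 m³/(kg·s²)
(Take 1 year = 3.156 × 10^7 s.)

Convert to SI: a = 270.9 Gm = 2.709e+11 m.
GM = G · M = 6.674e-11 · 8.976e+25 = 5.99058e+15 m³/s².
Kepler's third law: T = 2π √(a³ / GM).
Substituting a = 2.709e+11 m and GM = 5.99058e+15 m³/s²:
T = 2π √((2.709e+11)³ / 5.99058e+15) s
T ≈ 1.145e+10 s = 362.7 years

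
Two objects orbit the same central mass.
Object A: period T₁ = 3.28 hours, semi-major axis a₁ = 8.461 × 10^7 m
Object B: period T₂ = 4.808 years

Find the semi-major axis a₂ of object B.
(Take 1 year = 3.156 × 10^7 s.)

Convert to SI: T₁ = 3.28 hours = 11808 s; T₂ = 4.808 years = 1.5174e+08 s.
Kepler's third law: (T₁/T₂)² = (a₁/a₂)³ ⇒ a₂ = a₁ · (T₂/T₁)^(2/3).
T₂/T₁ = 1.5174e+08 / 11808 = 12850.7.
a₂ = 8.461e+07 · (12850.7)^(2/3) m ≈ 4.642e+10 m = 4.642 × 10^10 m.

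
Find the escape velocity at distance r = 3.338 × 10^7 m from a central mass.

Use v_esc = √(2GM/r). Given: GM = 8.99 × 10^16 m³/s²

Escape velocity comes from setting total energy to zero: ½v² − GM/r = 0 ⇒ v_esc = √(2GM / r).
v_esc = √(2 · 8.99e+16 / 3.338e+07) m/s ≈ 7.339e+04 m/s = 73.39 km/s.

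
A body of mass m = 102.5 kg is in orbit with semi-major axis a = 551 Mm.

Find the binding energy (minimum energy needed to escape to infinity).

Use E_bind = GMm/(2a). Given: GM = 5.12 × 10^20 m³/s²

Convert to SI: a = 551 Mm = 5.51e+08 m.
Total orbital energy is E = −GMm/(2a); binding energy is E_bind = −E = GMm/(2a).
E_bind = 5.12e+20 · 102.5 / (2 · 5.51e+08) J ≈ 4.762e+13 J = 47.62 TJ.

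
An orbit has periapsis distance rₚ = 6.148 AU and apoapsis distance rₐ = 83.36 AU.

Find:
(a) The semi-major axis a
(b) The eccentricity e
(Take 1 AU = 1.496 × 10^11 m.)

Convert to SI: rₚ = 6.148 AU = 9.19741e+11 m; rₐ = 83.36 AU = 1.24707e+13 m.
(a) a = (rₚ + rₐ) / 2 = (9.19741e+11 + 1.24707e+13) / 2 ≈ 6.695e+12 m = 44.75 AU.
(b) e = (rₐ − rₚ) / (rₐ + rₚ) = (1.24707e+13 − 9.19741e+11) / (1.24707e+13 + 9.19741e+11) ≈ 0.8626.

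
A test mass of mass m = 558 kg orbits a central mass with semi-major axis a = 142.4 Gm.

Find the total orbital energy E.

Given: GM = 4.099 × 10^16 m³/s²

Convert to SI: a = 142.4 Gm = 1.424e+11 m.
E = −GMm / (2a).
E = −4.099e+16 · 558 / (2 · 1.424e+11) J ≈ -8.031e+07 J = -80.31 MJ.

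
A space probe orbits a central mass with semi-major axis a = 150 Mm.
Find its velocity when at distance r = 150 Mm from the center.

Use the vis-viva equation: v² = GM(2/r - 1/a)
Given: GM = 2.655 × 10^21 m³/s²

Convert to SI: a = 150 Mm = 1.5e+08 m; r = 150 Mm = 1.5e+08 m.
Vis-viva: v = √(GM · (2/r − 1/a)).
2/r − 1/a = 2/1.5e+08 − 1/1.5e+08 = 6.66667e-09 m⁻¹.
v = √(2.655e+21 · 6.66667e-09) m/s ≈ 4.207e+06 m/s = 4207 km/s.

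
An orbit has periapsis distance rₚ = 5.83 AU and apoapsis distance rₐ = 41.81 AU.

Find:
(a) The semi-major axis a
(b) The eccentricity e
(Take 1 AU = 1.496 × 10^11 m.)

Convert to SI: rₚ = 5.83 AU = 8.72168e+11 m; rₐ = 41.81 AU = 6.25478e+12 m.
(a) a = (rₚ + rₐ) / 2 = (8.72168e+11 + 6.25478e+12) / 2 ≈ 3.563e+12 m = 23.82 AU.
(b) e = (rₐ − rₚ) / (rₐ + rₚ) = (6.25478e+12 − 8.72168e+11) / (6.25478e+12 + 8.72168e+11) ≈ 0.7552.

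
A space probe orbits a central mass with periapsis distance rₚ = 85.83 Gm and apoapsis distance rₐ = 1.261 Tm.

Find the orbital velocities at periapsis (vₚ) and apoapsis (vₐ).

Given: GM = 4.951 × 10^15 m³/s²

Convert to SI: rₚ = 85.83 Gm = 8.583e+10 m; rₐ = 1.261 Tm = 1.261e+12 m.
Use the vis-viva equation v² = GM(2/r − 1/a) with a = (rₚ + rₐ)/2 = (8.583e+10 + 1.261e+12)/2 = 6.73415e+11 m.
vₚ = √(GM · (2/rₚ − 1/a)) = √(4.951e+15 · (2/8.583e+10 − 1/6.73415e+11)) m/s ≈ 328.7 m/s = 328.7 m/s.
vₐ = √(GM · (2/rₐ − 1/a)) = √(4.951e+15 · (2/1.261e+12 − 1/6.73415e+11)) m/s ≈ 22.37 m/s = 22.37 m/s.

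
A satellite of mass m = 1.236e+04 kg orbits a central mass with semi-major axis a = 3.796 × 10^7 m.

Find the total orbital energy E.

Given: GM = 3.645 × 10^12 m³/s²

E = −GMm / (2a).
E = −3.645e+12 · 1.236e+04 / (2 · 3.796e+07) J ≈ -5.934e+08 J = -593.4 MJ.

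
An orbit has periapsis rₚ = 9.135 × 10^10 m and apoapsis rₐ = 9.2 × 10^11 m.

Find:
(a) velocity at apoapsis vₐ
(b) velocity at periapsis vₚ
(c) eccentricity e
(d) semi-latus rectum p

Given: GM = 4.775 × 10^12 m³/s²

(a) With a = (rₚ + rₐ)/2 = 5.05675e+11 m, vₐ = √(GM (2/rₐ − 1/a)) = √(4.775e+12 · (2/9.2e+11 − 1/5.05675e+11)) m/s ≈ 0.9683 m/s
(b) With a = (rₚ + rₐ)/2 = 5.05675e+11 m, vₚ = √(GM (2/rₚ − 1/a)) = √(4.775e+12 · (2/9.135e+10 − 1/5.05675e+11)) m/s ≈ 9.752 m/s
(c) e = (rₐ − rₚ)/(rₐ + rₚ) = (9.2e+11 − 9.135e+10)/(9.2e+11 + 9.135e+10) ≈ 0.8194
(d) From a = (rₚ + rₐ)/2 = 5.05675e+11 m and e = (rₐ − rₚ)/(rₐ + rₚ) = 0.81935, p = a(1 − e²) = 5.05675e+11 · (1 − (0.81935)²) ≈ 1.662e+11 m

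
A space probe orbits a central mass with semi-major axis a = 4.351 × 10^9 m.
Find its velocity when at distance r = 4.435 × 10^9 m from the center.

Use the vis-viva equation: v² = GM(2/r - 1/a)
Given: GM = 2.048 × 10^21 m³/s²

Vis-viva: v = √(GM · (2/r − 1/a)).
2/r − 1/a = 2/4.435e+09 − 1/4.351e+09 = 2.21126e-10 m⁻¹.
v = √(2.048e+21 · 2.21126e-10) m/s ≈ 6.73e+05 m/s = 673 km/s.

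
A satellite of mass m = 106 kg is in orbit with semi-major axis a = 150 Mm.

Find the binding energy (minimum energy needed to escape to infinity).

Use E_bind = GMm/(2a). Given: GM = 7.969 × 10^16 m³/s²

Convert to SI: a = 150 Mm = 1.5e+08 m.
Total orbital energy is E = −GMm/(2a); binding energy is E_bind = −E = GMm/(2a).
E_bind = 7.969e+16 · 106 / (2 · 1.5e+08) J ≈ 2.816e+10 J = 28.16 GJ.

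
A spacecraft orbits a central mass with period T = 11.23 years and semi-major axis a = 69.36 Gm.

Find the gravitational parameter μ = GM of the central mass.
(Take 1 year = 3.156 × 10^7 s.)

Convert to SI: T = 11.23 years = 3.54419e+08 s; a = 69.36 Gm = 6.936e+10 m.
GM = 4π² · a³ / T².
GM = 4π² · (6.936e+10)³ / (3.54419e+08)² m³/s² ≈ 1.049e+17 m³/s² = 1.049 × 10^17 m³/s².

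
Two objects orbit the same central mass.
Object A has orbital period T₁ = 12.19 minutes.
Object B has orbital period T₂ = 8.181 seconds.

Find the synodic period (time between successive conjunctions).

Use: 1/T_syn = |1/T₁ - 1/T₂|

Convert to SI: T₁ = 12.19 minutes = 731.4 s.
T_syn = |T₁ · T₂ / (T₁ − T₂)|.
T_syn = |731.4 · 8.181 / (731.4 − 8.181)| s ≈ 8.274 s = 8.274 seconds.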